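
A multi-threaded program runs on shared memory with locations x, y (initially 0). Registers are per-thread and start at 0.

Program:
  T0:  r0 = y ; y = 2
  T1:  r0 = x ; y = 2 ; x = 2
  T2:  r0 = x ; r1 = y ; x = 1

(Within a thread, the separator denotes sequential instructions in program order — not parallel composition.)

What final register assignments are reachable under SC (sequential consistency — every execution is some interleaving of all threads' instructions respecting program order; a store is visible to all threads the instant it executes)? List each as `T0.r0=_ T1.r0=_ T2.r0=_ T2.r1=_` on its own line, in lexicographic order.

outcome vector order: (T0.r0,T1.r0,T2.r0,T2.r1)
|SC outcomes| = 9

T0.r0=0 T1.r0=0 T2.r0=0 T2.r1=0
T0.r0=0 T1.r0=0 T2.r0=0 T2.r1=2
T0.r0=0 T1.r0=0 T2.r0=2 T2.r1=2
T0.r0=0 T1.r0=1 T2.r0=0 T2.r1=0
T0.r0=0 T1.r0=1 T2.r0=0 T2.r1=2
T0.r0=2 T1.r0=0 T2.r0=0 T2.r1=0
T0.r0=2 T1.r0=0 T2.r0=0 T2.r1=2
T0.r0=2 T1.r0=0 T2.r0=2 T2.r1=2
T0.r0=2 T1.r0=1 T2.r0=0 T2.r1=0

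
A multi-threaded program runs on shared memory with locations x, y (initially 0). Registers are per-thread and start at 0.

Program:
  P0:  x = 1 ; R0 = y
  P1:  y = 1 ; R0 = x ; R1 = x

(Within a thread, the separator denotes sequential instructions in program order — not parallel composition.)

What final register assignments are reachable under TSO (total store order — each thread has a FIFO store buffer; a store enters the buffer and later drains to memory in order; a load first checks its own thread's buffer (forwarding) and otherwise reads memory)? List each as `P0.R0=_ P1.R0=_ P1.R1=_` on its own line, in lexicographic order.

P0.R0=0 P1.R0=0 P1.R1=0
P0.R0=0 P1.R0=0 P1.R1=1
P0.R0=0 P1.R0=1 P1.R1=1
P0.R0=1 P1.R0=0 P1.R1=0
P0.R0=1 P1.R0=0 P1.R1=1
P0.R0=1 P1.R0=1 P1.R1=1

outcome vector order: (P0.R0,P1.R0,P1.R1)
|TSO outcomes| = 6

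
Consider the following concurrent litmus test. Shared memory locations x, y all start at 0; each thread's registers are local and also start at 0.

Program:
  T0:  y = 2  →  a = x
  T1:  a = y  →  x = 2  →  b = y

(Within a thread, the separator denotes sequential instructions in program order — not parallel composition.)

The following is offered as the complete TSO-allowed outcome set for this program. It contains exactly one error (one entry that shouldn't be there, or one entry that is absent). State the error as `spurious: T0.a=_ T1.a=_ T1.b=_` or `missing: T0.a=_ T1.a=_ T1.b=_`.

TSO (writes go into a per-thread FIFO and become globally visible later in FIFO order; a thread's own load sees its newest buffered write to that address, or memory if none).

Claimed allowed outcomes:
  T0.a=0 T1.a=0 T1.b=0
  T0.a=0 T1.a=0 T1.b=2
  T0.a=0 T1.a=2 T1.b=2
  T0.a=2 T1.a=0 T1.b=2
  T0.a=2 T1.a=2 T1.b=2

missing: T0.a=2 T1.a=0 T1.b=0

outcome vector order: (T0.a,T1.a,T1.b)
[TSO] allowed = {000, 002, 022, 200, 202, 222}
TSO∖claimed = {200}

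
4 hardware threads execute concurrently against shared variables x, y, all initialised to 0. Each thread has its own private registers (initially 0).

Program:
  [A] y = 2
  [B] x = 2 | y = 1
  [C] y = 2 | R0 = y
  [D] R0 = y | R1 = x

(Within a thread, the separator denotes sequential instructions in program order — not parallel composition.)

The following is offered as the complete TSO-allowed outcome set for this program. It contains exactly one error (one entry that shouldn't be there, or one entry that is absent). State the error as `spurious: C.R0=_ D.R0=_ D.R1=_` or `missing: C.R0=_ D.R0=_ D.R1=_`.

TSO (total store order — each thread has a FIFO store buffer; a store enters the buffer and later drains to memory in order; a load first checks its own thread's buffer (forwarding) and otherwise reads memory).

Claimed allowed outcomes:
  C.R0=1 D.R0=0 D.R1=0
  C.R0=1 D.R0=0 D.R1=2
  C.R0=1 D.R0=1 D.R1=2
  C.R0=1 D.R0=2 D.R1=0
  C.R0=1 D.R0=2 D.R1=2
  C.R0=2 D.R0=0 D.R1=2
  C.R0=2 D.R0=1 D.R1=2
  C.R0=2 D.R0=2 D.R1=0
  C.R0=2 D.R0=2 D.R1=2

missing: C.R0=2 D.R0=0 D.R1=0

outcome vector order: (C.R0,D.R0,D.R1)
[TSO] allowed = {100 102 112 120 122 200 202 212 220 222}
TSO∖claimed = {200}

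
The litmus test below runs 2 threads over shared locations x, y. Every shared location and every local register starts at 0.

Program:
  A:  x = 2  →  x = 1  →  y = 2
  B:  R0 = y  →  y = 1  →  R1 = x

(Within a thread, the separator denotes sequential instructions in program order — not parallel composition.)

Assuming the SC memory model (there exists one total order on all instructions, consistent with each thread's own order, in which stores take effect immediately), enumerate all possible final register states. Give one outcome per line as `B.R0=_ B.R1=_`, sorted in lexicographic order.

outcome vector order: (B.R0,B.R1)
|SC outcomes| = 4

B.R0=0 B.R1=0
B.R0=0 B.R1=1
B.R0=0 B.R1=2
B.R0=2 B.R1=1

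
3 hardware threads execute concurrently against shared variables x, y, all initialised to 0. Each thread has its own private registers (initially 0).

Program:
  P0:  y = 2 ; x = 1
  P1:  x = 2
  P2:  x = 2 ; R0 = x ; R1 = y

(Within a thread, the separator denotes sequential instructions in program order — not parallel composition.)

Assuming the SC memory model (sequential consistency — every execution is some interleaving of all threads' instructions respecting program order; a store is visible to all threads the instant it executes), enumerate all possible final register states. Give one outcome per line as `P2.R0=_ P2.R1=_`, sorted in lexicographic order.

outcome vector order: (P2.R0,P2.R1)
|SC outcomes| = 3

P2.R0=1 P2.R1=2
P2.R0=2 P2.R1=0
P2.R0=2 P2.R1=2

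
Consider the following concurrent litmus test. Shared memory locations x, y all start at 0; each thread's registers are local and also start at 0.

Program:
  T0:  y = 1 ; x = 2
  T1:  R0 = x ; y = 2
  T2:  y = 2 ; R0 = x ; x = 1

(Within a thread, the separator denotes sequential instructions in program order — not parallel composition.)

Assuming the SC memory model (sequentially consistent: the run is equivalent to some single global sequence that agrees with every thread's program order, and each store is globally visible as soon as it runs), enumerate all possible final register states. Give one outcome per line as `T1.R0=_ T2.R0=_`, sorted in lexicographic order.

outcome vector order: (T1.R0,T2.R0)
|SC outcomes| = 6

T1.R0=0 T2.R0=0
T1.R0=0 T2.R0=2
T1.R0=1 T2.R0=0
T1.R0=1 T2.R0=2
T1.R0=2 T2.R0=0
T1.R0=2 T2.R0=2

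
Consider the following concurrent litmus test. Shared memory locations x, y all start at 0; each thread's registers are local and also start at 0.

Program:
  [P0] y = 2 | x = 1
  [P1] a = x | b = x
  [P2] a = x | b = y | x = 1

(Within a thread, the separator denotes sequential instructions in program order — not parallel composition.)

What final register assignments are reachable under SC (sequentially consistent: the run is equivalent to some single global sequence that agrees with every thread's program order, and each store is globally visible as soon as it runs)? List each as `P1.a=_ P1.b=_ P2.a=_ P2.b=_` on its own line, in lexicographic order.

P1.a=0 P1.b=0 P2.a=0 P2.b=0
P1.a=0 P1.b=0 P2.a=0 P2.b=2
P1.a=0 P1.b=0 P2.a=1 P2.b=2
P1.a=0 P1.b=1 P2.a=0 P2.b=0
P1.a=0 P1.b=1 P2.a=0 P2.b=2
P1.a=0 P1.b=1 P2.a=1 P2.b=2
P1.a=1 P1.b=1 P2.a=0 P2.b=0
P1.a=1 P1.b=1 P2.a=0 P2.b=2
P1.a=1 P1.b=1 P2.a=1 P2.b=2

outcome vector order: (P1.a,P1.b,P2.a,P2.b)
|SC outcomes| = 9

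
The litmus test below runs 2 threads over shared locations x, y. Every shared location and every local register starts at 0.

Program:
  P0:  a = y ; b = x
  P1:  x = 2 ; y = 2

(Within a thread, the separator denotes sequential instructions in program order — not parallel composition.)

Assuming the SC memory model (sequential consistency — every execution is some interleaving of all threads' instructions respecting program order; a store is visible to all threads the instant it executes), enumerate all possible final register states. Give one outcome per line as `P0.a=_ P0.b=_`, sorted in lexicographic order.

P0.a=0 P0.b=0
P0.a=0 P0.b=2
P0.a=2 P0.b=2

outcome vector order: (P0.a,P0.b)
|SC outcomes| = 3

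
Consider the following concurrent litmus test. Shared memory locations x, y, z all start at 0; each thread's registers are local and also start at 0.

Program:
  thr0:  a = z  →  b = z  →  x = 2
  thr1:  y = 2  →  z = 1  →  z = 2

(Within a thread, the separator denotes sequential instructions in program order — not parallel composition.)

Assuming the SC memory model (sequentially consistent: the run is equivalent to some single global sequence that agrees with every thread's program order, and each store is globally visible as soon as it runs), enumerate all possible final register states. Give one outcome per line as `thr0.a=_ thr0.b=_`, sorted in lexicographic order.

outcome vector order: (thr0.a,thr0.b)
|SC outcomes| = 6

thr0.a=0 thr0.b=0
thr0.a=0 thr0.b=1
thr0.a=0 thr0.b=2
thr0.a=1 thr0.b=1
thr0.a=1 thr0.b=2
thr0.a=2 thr0.b=2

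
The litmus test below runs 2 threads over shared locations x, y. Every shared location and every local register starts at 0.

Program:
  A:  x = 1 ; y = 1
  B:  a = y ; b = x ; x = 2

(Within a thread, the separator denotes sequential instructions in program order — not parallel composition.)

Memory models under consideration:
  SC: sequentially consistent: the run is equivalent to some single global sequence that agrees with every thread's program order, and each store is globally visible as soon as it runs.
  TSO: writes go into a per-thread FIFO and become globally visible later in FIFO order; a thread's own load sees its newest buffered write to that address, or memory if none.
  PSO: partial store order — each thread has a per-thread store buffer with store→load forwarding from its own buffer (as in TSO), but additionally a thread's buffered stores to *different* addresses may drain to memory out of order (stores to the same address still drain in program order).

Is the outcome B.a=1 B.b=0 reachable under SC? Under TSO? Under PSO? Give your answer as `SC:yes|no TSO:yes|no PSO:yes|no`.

SC:no TSO:no PSO:yes

outcome vector order: (B.a,B.b)
under SC → 00 01 11
under TSO → 00 01 11
under PSO → 00 01 10 11
target 10 ∈ {PSO}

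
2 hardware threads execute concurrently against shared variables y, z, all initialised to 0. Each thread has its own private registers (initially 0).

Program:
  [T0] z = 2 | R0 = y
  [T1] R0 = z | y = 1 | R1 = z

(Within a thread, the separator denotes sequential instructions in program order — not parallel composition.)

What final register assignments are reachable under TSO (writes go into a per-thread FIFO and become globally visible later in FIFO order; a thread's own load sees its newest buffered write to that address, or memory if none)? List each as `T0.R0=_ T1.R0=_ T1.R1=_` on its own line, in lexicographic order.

T0.R0=0 T1.R0=0 T1.R1=0
T0.R0=0 T1.R0=0 T1.R1=2
T0.R0=0 T1.R0=2 T1.R1=2
T0.R0=1 T1.R0=0 T1.R1=0
T0.R0=1 T1.R0=0 T1.R1=2
T0.R0=1 T1.R0=2 T1.R1=2

outcome vector order: (T0.R0,T1.R0,T1.R1)
|TSO outcomes| = 6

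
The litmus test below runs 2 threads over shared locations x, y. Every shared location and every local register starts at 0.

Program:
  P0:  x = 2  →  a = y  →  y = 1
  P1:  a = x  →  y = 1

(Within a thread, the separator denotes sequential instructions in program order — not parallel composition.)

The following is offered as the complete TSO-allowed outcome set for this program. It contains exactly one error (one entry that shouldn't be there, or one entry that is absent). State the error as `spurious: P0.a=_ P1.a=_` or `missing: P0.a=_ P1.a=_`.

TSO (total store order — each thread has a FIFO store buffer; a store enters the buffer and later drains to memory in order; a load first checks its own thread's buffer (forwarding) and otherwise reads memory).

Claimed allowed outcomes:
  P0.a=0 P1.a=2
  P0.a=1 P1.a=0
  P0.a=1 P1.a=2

missing: P0.a=0 P1.a=0

outcome vector order: (P0.a,P1.a)
under TSO → 00 02 10 12
TSO∖claimed = {00}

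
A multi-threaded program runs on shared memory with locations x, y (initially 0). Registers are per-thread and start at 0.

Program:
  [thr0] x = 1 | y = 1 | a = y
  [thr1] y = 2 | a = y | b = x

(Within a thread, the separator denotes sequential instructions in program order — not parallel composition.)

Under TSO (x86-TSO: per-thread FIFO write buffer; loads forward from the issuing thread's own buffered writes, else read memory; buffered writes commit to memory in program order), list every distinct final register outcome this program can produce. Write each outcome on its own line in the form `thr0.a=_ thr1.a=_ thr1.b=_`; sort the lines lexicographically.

thr0.a=1 thr1.a=1 thr1.b=1
thr0.a=1 thr1.a=2 thr1.b=0
thr0.a=1 thr1.a=2 thr1.b=1
thr0.a=2 thr1.a=2 thr1.b=0
thr0.a=2 thr1.a=2 thr1.b=1

outcome vector order: (thr0.a,thr1.a,thr1.b)
|TSO outcomes| = 5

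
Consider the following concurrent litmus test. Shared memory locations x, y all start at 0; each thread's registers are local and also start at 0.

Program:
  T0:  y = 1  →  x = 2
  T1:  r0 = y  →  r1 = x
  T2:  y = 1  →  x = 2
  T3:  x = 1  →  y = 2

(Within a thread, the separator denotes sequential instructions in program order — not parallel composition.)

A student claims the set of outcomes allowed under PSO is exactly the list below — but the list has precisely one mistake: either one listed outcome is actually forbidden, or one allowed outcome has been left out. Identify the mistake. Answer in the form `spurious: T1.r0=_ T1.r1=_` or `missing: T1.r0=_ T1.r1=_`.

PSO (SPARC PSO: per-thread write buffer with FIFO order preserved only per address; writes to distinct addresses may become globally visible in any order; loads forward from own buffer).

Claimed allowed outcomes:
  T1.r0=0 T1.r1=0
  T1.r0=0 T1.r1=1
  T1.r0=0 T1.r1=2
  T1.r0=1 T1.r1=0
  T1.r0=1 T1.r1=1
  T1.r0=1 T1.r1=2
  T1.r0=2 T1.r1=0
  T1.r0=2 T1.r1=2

missing: T1.r0=2 T1.r1=1

outcome vector order: (T1.r0,T1.r1)
PSO: 9 outcomes — {(0,0); (0,1); (0,2); (1,0); (1,1); (1,2); (2,0); (2,1); (2,2)}
PSO∖claimed = {(2,1)}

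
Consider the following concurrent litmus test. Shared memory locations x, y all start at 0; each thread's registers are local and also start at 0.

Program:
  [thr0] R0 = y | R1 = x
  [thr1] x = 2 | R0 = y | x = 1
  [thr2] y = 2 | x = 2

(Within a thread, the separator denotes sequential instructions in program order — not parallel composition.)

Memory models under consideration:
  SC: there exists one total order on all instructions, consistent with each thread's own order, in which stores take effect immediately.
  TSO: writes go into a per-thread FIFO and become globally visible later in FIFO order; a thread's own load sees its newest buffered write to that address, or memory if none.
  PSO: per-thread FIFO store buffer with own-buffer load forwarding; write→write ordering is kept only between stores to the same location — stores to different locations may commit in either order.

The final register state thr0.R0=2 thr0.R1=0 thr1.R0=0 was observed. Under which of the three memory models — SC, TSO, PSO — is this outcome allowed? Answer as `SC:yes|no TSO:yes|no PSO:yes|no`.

SC:no TSO:yes PSO:yes

outcome vector order: (thr0.R0,thr0.R1,thr1.R0)
under SC → (0,0,0), (0,0,2), (0,1,0), (0,1,2), (0,2,0), (0,2,2), (2,0,2), (2,1,0), (2,1,2), (2,2,0), (2,2,2)
under TSO → (0,0,0), (0,0,2), (0,1,0), (0,1,2), (0,2,0), (0,2,2), (2,0,0), (2,0,2), (2,1,0), (2,1,2), (2,2,0), (2,2,2)
under PSO → (0,0,0), (0,0,2), (0,1,0), (0,1,2), (0,2,0), (0,2,2), (2,0,0), (2,0,2), (2,1,0), (2,1,2), (2,2,0), (2,2,2)
target (2,0,0) ∈ {TSO,PSO}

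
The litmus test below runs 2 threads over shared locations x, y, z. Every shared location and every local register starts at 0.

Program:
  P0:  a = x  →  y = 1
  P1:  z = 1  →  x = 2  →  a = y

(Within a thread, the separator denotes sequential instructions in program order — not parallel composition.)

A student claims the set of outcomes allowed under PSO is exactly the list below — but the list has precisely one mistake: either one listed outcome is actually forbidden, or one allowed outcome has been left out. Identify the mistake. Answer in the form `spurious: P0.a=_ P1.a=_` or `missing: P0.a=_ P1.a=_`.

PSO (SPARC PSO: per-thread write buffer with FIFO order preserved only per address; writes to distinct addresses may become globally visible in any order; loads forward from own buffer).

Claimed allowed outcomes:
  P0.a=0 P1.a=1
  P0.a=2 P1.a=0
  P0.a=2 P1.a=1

outcome vector order: (P0.a,P1.a)
PSO (4): (0,0), (0,1), (2,0), (2,1)
PSO∖claimed = {(0,0)}

missing: P0.a=0 P1.a=0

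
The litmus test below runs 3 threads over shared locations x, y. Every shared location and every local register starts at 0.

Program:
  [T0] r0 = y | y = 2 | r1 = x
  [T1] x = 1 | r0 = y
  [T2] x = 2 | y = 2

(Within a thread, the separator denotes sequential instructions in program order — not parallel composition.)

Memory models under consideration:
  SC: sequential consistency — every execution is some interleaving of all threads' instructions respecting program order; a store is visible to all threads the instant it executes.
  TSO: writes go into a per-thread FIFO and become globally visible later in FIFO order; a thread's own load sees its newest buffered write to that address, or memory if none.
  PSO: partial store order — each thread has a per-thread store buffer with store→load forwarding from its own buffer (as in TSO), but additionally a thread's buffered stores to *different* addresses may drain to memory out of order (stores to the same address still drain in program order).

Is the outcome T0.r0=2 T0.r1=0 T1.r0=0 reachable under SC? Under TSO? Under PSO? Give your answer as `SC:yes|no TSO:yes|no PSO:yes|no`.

SC:no TSO:no PSO:yes

outcome vector order: (T0.r0,T0.r1,T1.r0)
SC: 9 outcomes — {<0 0 2>; <0 1 0>; <0 1 2>; <0 2 0>; <0 2 2>; <2 1 0>; <2 1 2>; <2 2 0>; <2 2 2>}
TSO: 10 outcomes — {<0 0 0>; <0 0 2>; <0 1 0>; <0 1 2>; <0 2 0>; <0 2 2>; <2 1 0>; <2 1 2>; <2 2 0>; <2 2 2>}
PSO: 12 outcomes — {<0 0 0>; <0 0 2>; <0 1 0>; <0 1 2>; <0 2 0>; <0 2 2>; <2 0 0>; <2 0 2>; <2 1 0>; <2 1 2>; <2 2 0>; <2 2 2>}
target <2 0 0> ∈ {PSO}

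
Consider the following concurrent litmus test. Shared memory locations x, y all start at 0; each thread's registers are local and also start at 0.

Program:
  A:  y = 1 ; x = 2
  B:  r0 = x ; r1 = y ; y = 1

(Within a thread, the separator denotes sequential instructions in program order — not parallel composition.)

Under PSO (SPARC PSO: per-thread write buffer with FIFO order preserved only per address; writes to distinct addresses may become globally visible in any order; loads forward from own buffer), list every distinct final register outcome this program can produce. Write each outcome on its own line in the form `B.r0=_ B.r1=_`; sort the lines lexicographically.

outcome vector order: (B.r0,B.r1)
|PSO outcomes| = 4

B.r0=0 B.r1=0
B.r0=0 B.r1=1
B.r0=2 B.r1=0
B.r0=2 B.r1=1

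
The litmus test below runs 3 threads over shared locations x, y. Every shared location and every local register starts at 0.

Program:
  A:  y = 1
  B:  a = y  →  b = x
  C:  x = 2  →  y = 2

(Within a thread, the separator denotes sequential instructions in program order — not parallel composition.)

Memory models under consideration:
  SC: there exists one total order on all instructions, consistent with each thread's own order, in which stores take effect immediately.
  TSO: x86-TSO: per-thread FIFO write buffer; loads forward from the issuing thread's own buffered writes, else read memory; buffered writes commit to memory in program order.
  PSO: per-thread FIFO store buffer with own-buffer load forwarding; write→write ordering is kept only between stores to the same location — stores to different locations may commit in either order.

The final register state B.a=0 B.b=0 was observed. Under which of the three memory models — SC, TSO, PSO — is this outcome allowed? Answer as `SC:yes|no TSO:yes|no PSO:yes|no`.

outcome vector order: (B.a,B.b)
SC (5): 0/0 0/2 1/0 1/2 2/2
TSO (5): 0/0 0/2 1/0 1/2 2/2
PSO (6): 0/0 0/2 1/0 1/2 2/0 2/2
target 0/0 ∈ {SC,TSO,PSO}

SC:yes TSO:yes PSO:yes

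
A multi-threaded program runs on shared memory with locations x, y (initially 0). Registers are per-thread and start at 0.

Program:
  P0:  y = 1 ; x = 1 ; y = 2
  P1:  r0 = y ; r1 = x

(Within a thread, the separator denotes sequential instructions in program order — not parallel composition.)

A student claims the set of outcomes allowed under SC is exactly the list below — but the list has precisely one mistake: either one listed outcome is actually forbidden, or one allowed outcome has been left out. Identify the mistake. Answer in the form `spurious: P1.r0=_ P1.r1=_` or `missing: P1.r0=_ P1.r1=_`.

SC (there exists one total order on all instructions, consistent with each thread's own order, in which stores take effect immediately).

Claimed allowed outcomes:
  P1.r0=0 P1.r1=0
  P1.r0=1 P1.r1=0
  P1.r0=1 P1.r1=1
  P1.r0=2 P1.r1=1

missing: P1.r0=0 P1.r1=1

outcome vector order: (P1.r0,P1.r1)
[SC] allowed = {<0 0> <0 1> <1 0> <1 1> <2 1>}
SC∖claimed = {<0 1>}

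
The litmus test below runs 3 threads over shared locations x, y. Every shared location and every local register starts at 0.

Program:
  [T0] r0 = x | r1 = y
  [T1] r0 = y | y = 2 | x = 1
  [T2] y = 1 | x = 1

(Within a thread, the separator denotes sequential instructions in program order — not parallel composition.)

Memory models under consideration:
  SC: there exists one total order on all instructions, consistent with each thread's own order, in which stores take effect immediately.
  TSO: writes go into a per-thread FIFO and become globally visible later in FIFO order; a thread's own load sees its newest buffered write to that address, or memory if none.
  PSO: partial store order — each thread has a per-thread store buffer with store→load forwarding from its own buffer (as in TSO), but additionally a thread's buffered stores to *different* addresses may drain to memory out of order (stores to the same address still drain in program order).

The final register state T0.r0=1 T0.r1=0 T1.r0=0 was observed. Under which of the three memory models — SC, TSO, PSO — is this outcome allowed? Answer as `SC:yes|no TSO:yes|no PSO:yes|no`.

SC:no TSO:no PSO:yes

outcome vector order: (T0.r0,T0.r1,T1.r0)
[SC] allowed = {0/0/0 0/0/1 0/1/0 0/1/1 0/2/0 0/2/1 1/1/0 1/1/1 1/2/0 1/2/1}
[TSO] allowed = {0/0/0 0/0/1 0/1/0 0/1/1 0/2/0 0/2/1 1/1/0 1/1/1 1/2/0 1/2/1}
[PSO] allowed = {0/0/0 0/0/1 0/1/0 0/1/1 0/2/0 0/2/1 1/0/0 1/0/1 1/1/0 1/1/1 1/2/0 1/2/1}
target 1/0/0 ∈ {PSO}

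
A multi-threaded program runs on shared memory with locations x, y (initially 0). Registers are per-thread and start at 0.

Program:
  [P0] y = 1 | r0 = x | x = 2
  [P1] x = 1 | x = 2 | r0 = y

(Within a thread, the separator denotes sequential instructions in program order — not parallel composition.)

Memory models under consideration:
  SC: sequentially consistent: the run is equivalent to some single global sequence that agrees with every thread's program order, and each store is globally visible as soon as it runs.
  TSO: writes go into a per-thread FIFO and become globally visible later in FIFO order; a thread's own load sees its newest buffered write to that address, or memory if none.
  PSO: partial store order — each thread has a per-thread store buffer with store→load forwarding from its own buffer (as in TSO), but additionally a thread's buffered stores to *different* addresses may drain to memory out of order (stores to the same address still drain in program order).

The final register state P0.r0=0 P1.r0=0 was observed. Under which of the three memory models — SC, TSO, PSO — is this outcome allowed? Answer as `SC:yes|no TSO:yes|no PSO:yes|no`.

outcome vector order: (P0.r0,P1.r0)
[SC] allowed = {(0,1) (1,1) (2,0) (2,1)}
[TSO] allowed = {(0,0) (0,1) (1,0) (1,1) (2,0) (2,1)}
[PSO] allowed = {(0,0) (0,1) (1,0) (1,1) (2,0) (2,1)}
target (0,0) ∈ {TSO,PSO}

SC:no TSO:yes PSO:yes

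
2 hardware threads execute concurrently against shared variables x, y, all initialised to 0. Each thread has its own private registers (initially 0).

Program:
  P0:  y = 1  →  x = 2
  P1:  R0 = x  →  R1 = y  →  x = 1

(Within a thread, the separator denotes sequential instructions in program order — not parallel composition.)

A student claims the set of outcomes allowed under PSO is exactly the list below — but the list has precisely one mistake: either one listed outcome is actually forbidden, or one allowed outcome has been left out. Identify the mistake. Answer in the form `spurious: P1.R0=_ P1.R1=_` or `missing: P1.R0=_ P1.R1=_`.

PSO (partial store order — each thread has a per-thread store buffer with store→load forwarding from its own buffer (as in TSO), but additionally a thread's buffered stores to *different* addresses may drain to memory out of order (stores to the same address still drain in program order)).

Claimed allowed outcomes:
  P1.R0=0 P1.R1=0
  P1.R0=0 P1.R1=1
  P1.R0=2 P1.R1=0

missing: P1.R0=2 P1.R1=1

outcome vector order: (P1.R0,P1.R1)
[PSO] allowed = {(0,0); (0,1); (2,0); (2,1)}
PSO∖claimed = {(2,1)}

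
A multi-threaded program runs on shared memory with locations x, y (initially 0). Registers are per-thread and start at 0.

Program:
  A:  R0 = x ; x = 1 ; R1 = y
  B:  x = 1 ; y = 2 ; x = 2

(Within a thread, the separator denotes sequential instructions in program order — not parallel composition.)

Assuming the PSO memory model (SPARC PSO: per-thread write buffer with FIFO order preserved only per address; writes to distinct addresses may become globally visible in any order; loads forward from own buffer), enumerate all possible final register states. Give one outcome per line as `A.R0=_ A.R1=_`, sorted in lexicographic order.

outcome vector order: (A.R0,A.R1)
|PSO outcomes| = 6

A.R0=0 A.R1=0
A.R0=0 A.R1=2
A.R0=1 A.R1=0
A.R0=1 A.R1=2
A.R0=2 A.R1=0
A.R0=2 A.R1=2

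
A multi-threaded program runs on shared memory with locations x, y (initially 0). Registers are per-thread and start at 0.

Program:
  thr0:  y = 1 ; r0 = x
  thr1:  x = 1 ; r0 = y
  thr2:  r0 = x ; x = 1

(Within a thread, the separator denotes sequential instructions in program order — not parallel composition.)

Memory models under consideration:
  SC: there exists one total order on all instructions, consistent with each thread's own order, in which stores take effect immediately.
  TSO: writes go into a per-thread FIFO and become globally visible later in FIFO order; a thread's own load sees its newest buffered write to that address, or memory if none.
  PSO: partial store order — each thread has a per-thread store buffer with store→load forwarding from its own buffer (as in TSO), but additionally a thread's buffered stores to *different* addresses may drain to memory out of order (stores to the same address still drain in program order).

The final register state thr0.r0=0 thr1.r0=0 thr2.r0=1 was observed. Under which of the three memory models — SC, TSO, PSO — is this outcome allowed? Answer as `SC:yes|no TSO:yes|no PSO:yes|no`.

SC:no TSO:yes PSO:yes

outcome vector order: (thr0.r0,thr1.r0,thr2.r0)
SC: 6 outcomes — {<0 1 0>, <0 1 1>, <1 0 0>, <1 0 1>, <1 1 0>, <1 1 1>}
TSO: 8 outcomes — {<0 0 0>, <0 0 1>, <0 1 0>, <0 1 1>, <1 0 0>, <1 0 1>, <1 1 0>, <1 1 1>}
PSO: 8 outcomes — {<0 0 0>, <0 0 1>, <0 1 0>, <0 1 1>, <1 0 0>, <1 0 1>, <1 1 0>, <1 1 1>}
target <0 0 1> ∈ {TSO,PSO}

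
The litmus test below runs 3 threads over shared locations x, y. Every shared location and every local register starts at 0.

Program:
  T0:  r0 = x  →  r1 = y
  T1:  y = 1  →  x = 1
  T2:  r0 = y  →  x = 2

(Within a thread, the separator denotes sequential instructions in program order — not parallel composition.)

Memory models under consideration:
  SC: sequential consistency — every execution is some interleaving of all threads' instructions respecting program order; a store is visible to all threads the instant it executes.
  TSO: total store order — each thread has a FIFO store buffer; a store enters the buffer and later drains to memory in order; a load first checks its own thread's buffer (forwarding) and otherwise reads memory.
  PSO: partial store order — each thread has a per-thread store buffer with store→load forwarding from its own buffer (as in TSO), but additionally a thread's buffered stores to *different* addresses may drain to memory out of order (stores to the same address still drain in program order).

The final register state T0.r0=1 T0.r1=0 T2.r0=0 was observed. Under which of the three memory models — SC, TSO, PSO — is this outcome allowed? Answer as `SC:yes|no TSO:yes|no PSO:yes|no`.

outcome vector order: (T0.r0,T0.r1,T2.r0)
SC: 9 outcomes — {(0,0,0) (0,0,1) (0,1,0) (0,1,1) (1,1,0) (1,1,1) (2,0,0) (2,1,0) (2,1,1)}
TSO: 9 outcomes — {(0,0,0) (0,0,1) (0,1,0) (0,1,1) (1,1,0) (1,1,1) (2,0,0) (2,1,0) (2,1,1)}
PSO: 11 outcomes — {(0,0,0) (0,0,1) (0,1,0) (0,1,1) (1,0,0) (1,0,1) (1,1,0) (1,1,1) (2,0,0) (2,1,0) (2,1,1)}
target (1,0,0) ∈ {PSO}

SC:no TSO:no PSO:yes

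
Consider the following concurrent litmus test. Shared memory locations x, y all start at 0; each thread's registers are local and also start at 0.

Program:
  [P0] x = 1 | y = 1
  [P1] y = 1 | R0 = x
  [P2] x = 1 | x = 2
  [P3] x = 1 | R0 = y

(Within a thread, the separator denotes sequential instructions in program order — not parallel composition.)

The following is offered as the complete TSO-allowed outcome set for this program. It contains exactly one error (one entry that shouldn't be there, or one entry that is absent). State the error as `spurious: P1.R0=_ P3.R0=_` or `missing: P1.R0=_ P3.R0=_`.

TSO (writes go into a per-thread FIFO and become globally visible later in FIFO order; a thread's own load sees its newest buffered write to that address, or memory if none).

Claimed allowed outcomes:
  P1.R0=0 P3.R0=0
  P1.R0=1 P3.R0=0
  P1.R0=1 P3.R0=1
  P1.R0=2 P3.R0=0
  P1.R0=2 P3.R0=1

outcome vector order: (P1.R0,P3.R0)
[TSO] allowed = {0/0 0/1 1/0 1/1 2/0 2/1}
TSO∖claimed = {0/1}

missing: P1.R0=0 P3.R0=1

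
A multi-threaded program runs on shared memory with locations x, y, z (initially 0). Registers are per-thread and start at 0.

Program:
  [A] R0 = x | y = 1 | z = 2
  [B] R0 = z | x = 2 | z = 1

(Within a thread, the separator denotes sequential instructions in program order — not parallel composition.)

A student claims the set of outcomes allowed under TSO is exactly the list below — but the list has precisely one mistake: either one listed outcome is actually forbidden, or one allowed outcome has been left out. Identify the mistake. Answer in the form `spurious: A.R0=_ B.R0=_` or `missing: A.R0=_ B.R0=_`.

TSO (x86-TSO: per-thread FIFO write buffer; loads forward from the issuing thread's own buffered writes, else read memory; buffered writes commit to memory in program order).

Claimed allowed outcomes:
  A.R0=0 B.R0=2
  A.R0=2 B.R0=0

outcome vector order: (A.R0,B.R0)
[TSO] allowed = {00; 02; 20}
TSO∖claimed = {00}

missing: A.R0=0 B.R0=0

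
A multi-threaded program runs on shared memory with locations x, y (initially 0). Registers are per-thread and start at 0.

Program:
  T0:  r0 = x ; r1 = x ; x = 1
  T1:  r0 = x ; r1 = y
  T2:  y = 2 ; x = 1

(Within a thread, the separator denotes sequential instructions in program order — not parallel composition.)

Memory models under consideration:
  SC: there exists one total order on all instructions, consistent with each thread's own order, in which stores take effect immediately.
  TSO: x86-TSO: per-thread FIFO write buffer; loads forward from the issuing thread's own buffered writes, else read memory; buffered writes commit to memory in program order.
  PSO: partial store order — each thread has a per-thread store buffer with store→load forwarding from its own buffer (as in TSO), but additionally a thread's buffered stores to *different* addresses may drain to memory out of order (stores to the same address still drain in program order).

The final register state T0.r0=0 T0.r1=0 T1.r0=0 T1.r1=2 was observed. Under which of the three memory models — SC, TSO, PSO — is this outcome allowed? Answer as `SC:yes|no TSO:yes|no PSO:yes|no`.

SC:yes TSO:yes PSO:yes

outcome vector order: (T0.r0,T0.r1,T1.r0,T1.r1)
[SC] allowed = {(0,0,0,0), (0,0,0,2), (0,0,1,0), (0,0,1,2), (0,1,0,0), (0,1,0,2), (0,1,1,2), (1,1,0,0), (1,1,0,2), (1,1,1,2)}
[TSO] allowed = {(0,0,0,0), (0,0,0,2), (0,0,1,0), (0,0,1,2), (0,1,0,0), (0,1,0,2), (0,1,1,2), (1,1,0,0), (1,1,0,2), (1,1,1,2)}
[PSO] allowed = {(0,0,0,0), (0,0,0,2), (0,0,1,0), (0,0,1,2), (0,1,0,0), (0,1,0,2), (0,1,1,0), (0,1,1,2), (1,1,0,0), (1,1,0,2), (1,1,1,0), (1,1,1,2)}
target (0,0,0,2) ∈ {SC,TSO,PSO}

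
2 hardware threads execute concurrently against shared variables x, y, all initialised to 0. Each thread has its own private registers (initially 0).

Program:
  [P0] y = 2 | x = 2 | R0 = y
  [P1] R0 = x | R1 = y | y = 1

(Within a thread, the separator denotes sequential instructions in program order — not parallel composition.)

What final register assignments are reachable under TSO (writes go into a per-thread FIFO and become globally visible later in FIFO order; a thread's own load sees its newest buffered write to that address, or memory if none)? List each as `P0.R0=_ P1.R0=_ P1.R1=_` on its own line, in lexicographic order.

P0.R0=1 P1.R0=0 P1.R1=0
P0.R0=1 P1.R0=0 P1.R1=2
P0.R0=1 P1.R0=2 P1.R1=2
P0.R0=2 P1.R0=0 P1.R1=0
P0.R0=2 P1.R0=0 P1.R1=2
P0.R0=2 P1.R0=2 P1.R1=2

outcome vector order: (P0.R0,P1.R0,P1.R1)
|TSO outcomes| = 6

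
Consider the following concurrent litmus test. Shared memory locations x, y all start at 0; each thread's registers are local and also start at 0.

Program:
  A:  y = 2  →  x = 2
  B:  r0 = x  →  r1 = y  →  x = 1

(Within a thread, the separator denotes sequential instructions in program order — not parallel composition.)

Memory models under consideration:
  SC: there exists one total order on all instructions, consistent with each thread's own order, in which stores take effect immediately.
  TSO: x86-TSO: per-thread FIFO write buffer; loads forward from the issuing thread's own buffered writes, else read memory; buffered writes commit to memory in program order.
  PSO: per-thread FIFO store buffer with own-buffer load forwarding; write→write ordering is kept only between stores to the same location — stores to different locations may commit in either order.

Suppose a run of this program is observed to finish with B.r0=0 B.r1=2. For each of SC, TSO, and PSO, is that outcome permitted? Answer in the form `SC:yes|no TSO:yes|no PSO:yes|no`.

outcome vector order: (B.r0,B.r1)
SC (3): (0,0); (0,2); (2,2)
TSO (3): (0,0); (0,2); (2,2)
PSO (4): (0,0); (0,2); (2,0); (2,2)
target (0,2) ∈ {SC,TSO,PSO}

SC:yes TSO:yes PSO:yes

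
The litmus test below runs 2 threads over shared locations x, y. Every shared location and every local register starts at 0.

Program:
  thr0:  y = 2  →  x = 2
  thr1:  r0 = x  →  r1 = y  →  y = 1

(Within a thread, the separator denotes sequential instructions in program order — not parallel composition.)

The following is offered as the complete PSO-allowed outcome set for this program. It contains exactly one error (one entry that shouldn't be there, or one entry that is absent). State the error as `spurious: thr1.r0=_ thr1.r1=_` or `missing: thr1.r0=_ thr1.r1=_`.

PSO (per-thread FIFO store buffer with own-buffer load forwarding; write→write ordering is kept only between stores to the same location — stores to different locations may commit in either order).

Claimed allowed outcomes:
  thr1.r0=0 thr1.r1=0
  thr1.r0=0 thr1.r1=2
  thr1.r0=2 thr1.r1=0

outcome vector order: (thr1.r0,thr1.r1)
[PSO] allowed = {(0,0) (0,2) (2,0) (2,2)}
PSO∖claimed = {(2,2)}

missing: thr1.r0=2 thr1.r1=2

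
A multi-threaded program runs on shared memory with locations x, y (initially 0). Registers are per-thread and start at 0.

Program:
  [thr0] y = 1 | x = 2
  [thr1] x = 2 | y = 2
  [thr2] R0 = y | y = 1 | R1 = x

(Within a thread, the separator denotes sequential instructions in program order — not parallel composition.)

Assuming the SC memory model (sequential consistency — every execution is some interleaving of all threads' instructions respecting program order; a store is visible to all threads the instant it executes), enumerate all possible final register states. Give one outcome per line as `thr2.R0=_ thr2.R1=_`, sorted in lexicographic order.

thr2.R0=0 thr2.R1=0
thr2.R0=0 thr2.R1=2
thr2.R0=1 thr2.R1=0
thr2.R0=1 thr2.R1=2
thr2.R0=2 thr2.R1=2

outcome vector order: (thr2.R0,thr2.R1)
|SC outcomes| = 5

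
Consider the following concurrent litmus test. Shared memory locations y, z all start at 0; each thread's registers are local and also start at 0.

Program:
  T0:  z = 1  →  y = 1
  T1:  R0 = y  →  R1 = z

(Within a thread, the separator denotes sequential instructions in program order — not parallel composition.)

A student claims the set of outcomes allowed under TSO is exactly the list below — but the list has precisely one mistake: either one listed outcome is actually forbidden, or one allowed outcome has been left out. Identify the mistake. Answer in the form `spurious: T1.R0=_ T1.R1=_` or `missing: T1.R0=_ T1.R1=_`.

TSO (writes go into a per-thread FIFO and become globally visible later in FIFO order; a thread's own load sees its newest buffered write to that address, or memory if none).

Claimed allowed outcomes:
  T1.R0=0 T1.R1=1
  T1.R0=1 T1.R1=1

outcome vector order: (T1.R0,T1.R1)
TSO: 3 outcomes — {(0,0); (0,1); (1,1)}
TSO∖claimed = {(0,0)}

missing: T1.R0=0 T1.R1=0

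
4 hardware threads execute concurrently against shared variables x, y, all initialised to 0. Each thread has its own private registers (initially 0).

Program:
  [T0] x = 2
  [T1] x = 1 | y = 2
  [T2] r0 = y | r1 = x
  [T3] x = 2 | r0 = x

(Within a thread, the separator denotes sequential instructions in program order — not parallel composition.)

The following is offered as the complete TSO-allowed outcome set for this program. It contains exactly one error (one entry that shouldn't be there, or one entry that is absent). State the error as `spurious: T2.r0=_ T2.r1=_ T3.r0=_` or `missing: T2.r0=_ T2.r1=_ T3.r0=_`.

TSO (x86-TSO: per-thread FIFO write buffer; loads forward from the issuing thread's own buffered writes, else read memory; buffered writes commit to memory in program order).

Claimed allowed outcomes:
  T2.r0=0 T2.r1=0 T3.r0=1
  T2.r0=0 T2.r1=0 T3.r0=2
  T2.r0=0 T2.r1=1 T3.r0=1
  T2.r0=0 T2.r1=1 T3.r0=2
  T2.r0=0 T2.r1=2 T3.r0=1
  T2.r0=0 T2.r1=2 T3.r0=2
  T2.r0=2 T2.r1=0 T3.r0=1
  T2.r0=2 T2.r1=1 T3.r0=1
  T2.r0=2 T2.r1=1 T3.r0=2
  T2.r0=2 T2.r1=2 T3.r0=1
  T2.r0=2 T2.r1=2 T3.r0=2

outcome vector order: (T2.r0,T2.r1,T3.r0)
TSO: 10 outcomes — {001 002 011 012 021 022 211 212 221 222}
claimed∖TSO = {201}

spurious: T2.r0=2 T2.r1=0 T3.r0=1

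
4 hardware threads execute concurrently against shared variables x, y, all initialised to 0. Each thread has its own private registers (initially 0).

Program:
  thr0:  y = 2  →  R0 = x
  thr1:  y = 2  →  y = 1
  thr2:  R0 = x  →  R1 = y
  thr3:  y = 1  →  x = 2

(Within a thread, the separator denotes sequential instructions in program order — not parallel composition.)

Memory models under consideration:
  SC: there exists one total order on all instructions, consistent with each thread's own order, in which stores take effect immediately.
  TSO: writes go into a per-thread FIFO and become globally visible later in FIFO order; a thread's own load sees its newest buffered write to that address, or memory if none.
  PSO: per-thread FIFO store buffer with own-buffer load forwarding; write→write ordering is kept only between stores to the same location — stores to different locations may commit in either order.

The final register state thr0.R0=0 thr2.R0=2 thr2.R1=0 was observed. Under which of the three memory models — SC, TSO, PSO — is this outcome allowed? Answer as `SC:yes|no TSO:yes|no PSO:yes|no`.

outcome vector order: (thr0.R0,thr2.R0,thr2.R1)
SC: 10 outcomes — {<0 0 0>; <0 0 1>; <0 0 2>; <0 2 1>; <0 2 2>; <2 0 0>; <2 0 1>; <2 0 2>; <2 2 1>; <2 2 2>}
TSO: 10 outcomes — {<0 0 0>; <0 0 1>; <0 0 2>; <0 2 1>; <0 2 2>; <2 0 0>; <2 0 1>; <2 0 2>; <2 2 1>; <2 2 2>}
PSO: 12 outcomes — {<0 0 0>; <0 0 1>; <0 0 2>; <0 2 0>; <0 2 1>; <0 2 2>; <2 0 0>; <2 0 1>; <2 0 2>; <2 2 0>; <2 2 1>; <2 2 2>}
target <0 2 0> ∈ {PSO}

SC:no TSO:no PSO:yes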